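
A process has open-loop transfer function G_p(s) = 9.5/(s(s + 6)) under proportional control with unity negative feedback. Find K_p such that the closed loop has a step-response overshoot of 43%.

From %OS = 100·exp(−πζ/√(1−ζ²)) = 43%, ζ = −ln(0.43)/√(π²+ln²(0.43)) = 0.2594.
Characteristic equation s² + 6s + 9.5K_p = 0 gives ζ = 6/(2√(9.5K_p)).
Setting ζ = 0.2594: √(9.5K_p) = 6/(2·0.2594) = 11.56, so K_p = 133.7/9.5 = 14.1.

K_p = 14.1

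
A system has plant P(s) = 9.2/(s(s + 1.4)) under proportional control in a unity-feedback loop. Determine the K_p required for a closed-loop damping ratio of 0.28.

K_p = 0.679

Closed-loop characteristic equation: s² + 1.4s + K_p·9.2 = 0.
So ω_n = √(9.2K_p) and 2ζω_n = 1.4, giving ζ = 1.4/(2√(9.2K_p)).
Setting ζ = 0.28: √(9.2K_p) = 1.4/(2·0.28) = 2.5, so K_p = 6.25/9.2 = 0.679.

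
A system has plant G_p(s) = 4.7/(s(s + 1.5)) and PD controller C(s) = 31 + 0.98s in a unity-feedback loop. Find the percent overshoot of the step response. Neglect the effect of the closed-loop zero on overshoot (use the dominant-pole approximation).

Forward path: (31 + 0.98s)·4.7/(s(s+1.5)). The closed-loop characteristic equation is s² + (1.5 + 4.7·0.98)s + 4.7·31 = 0.
That is s² + 6.106s + 145.7 = 0, so ω_n = 12.07 rad/s and ζ = 6.106/(2·12.07) = 0.2529.
%OS = 100·exp(−πζ/√(1−ζ²)) = 44%.

44%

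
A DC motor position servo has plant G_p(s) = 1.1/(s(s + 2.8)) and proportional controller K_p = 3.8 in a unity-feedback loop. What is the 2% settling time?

T_s ≈ 2.86 s

The closed-loop denominator s² + 2.8s + 4.18 gives ω_n = √4.18 = 2.045 and ζ = 2.8/(2ω_n) = 0.6848.
2% settling time T_s ≈ 4/(ζω_n) = 4/1.4 = 2.86 s.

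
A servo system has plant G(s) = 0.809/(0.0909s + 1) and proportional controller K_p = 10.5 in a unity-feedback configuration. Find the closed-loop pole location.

s = -104.4

Closed loop: T(s) = K_p·G/(1+K_p·G) = 8.495/(0.0909s + 1 + 8.495), with pole at s = −(1 + 8.495)/0.0909 = −104.4.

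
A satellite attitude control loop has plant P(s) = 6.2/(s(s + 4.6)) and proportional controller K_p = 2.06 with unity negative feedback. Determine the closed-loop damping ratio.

ζ = 0.644

With unity feedback the closed-loop characteristic equation is s² + 4.6s + 2.06·6.2 = s² + 4.6s + 12.77 = 0.
So ω_n² = 12.77 ⇒ ω_n = 3.574 rad/s, and ζ = 4.6/(2ω_n) = 0.644.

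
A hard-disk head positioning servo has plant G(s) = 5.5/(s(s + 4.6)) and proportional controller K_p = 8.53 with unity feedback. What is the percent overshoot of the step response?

32.6%

The closed-loop denominator s² + 4.6s + 46.91 gives ω_n = √46.91 = 6.849 and ζ = 4.6/(2ω_n) = 0.3358.
%OS = 100·exp(−πζ/√(1−ζ²)) = 100·exp(−π·0.3358/√0.8872) = 32.6%.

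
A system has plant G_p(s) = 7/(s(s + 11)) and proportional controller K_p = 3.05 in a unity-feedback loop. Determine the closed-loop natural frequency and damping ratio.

With unity feedback the closed-loop characteristic equation is s² + 11s + 3.05·7 = s² + 11s + 21.35 = 0.
So ω_n² = 21.35 ⇒ ω_n = 4.621 rad/s, and ζ = 11/(2ω_n) = 1.19.

ω_n = 4.62 rad/s, ζ = 1.19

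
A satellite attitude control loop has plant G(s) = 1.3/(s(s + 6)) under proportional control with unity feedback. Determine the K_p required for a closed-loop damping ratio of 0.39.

Closed-loop characteristic equation: s² + 6s + K_p·1.3 = 0.
So ω_n = √(1.3K_p) and 2ζω_n = 6, giving ζ = 6/(2√(1.3K_p)).
Setting ζ = 0.39: √(1.3K_p) = 6/(2·0.39) = 7.692, so K_p = 59.17/1.3 = 45.5.

K_p = 45.5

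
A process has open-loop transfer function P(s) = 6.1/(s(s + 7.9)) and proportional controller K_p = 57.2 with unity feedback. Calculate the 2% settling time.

T_s ≈ 1.01 s

From 1 + K_pP(s) = 0: s² + 7.9s + 348.9 = 0 ⇒ ω_n = 18.68, ζ = 0.2115.
2% settling time T_s ≈ 4/(ζω_n) = 4/3.95 = 1.01 s.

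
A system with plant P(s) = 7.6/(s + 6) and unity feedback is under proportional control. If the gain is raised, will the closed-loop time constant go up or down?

decrease

The closed-loop bandwidth 6+K_p·7.6 grows with K_p, so τ shrinks.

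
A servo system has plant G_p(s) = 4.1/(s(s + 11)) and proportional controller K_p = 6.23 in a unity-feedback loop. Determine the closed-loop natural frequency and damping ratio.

The closed-loop denominator is s(s+11) + 6.23·4.1 = s² + 11s + 25.54.
Matching s² + 2ζω_n s + ω_n²: ω_n = √25.54 = 5.054 rad/s and 2ζω_n = 11, so ζ = 11/(2·5.054) = 1.09.

ω_n = 5.05 rad/s, ζ = 1.09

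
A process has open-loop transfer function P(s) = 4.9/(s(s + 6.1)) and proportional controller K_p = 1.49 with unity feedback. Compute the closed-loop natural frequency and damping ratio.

ω_n = 2.7 rad/s, ζ = 1.13

1 + K_p·P(s) = 0 gives s² + 6.1s + 7.301 = 0.
So ω_n² = 7.301 ⇒ ω_n = 2.702 rad/s, and ζ = 6.1/(2ω_n) = 1.13.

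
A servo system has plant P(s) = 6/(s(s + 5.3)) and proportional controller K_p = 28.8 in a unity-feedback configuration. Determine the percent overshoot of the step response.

The closed-loop denominator s² + 5.3s + 172.8 gives ω_n = √172.8 = 13.15 and ζ = 5.3/(2ω_n) = 0.2016.
%OS = 100·exp(−πζ/√(1−ζ²)) = 100·exp(−π·0.2016/√0.9594) = 52.4%.

52.4%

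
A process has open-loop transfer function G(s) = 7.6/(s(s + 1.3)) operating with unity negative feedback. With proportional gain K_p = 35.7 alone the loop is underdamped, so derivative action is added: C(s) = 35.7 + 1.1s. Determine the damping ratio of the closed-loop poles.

ζ = 0.293

Forward path: (35.7 + 1.1s)·7.6/(s(s+1.3)). The closed-loop characteristic equation is s² + (1.3 + 7.6·1.1)s + 7.6·35.7 = 0.
That is s² + 9.66s + 271.3 = 0, so ω_n = 16.47 rad/s and ζ = 9.66/(2·16.47) = 0.2932.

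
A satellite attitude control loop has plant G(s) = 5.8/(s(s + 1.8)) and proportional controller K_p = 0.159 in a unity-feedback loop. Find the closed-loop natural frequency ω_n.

The closed-loop denominator is s(s+1.8) + 0.159·5.8 = s² + 1.8s + 0.9222.
Matching s² + 2ζω_n s + ω_n²: ω_n = √0.9222 = 0.9603 rad/s and 2ζω_n = 1.8, so ζ = 1.8/(2·0.9603) = 0.937.

ω_n = 0.96 rad/s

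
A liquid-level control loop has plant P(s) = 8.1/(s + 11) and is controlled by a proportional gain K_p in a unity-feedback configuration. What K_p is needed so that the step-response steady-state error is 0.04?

The loop is type 0, so e_ss(step) = 1/(1 + K_pos) with K_pos = K_p·P(0).
P(0) = 0.7364. Require 1/(1 + K_p·0.7364) = 0.04, so 1 + 0.7364·K_p = 25.
K_p = (25 − 1)/0.7364 = 32.6.

K_p = 32.6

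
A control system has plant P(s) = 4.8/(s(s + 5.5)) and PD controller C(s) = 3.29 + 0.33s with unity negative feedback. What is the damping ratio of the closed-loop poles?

Forward path: (3.29 + 0.33s)·4.8/(s(s+5.5)). The closed-loop characteristic equation is s² + (5.5 + 4.8·0.33)s + 4.8·3.29 = 0.
That is s² + 7.084s + 15.79 = 0, so ω_n = 3.974 rad/s and ζ = 7.084/(2·3.974) = 0.8913.

ζ = 0.891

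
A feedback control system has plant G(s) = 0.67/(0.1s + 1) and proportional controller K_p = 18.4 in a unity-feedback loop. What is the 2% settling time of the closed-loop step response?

Closed loop: T(s) = K_p·G/(1+K_p·G) = 12.33/(0.1s + 1 + 12.33), with pole at s = −(1 + 12.33)/0.1 = −133.3.
τ = 1/133.3 = 0.007503 s, so 2% settling time ≈ 4τ = 0.03 s.

T_s ≈ 0.03 s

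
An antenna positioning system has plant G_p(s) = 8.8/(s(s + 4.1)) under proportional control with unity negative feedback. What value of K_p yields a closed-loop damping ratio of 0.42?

Closed-loop characteristic equation: s² + 4.1s + K_p·8.8 = 0.
So ω_n = √(8.8K_p) and 2ζω_n = 4.1, giving ζ = 4.1/(2√(8.8K_p)).
Setting ζ = 0.42: √(8.8K_p) = 4.1/(2·0.42) = 4.881, so K_p = 23.82/8.8 = 2.71.

K_p = 2.71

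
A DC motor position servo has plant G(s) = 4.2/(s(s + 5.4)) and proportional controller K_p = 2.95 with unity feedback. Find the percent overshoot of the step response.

2.34%

The closed-loop denominator s² + 5.4s + 12.39 gives ω_n = √12.39 = 3.52 and ζ = 5.4/(2ω_n) = 0.7671.
%OS = 100·exp(−πζ/√(1−ζ²)) = 100·exp(−π·0.7671/√0.4116) = 2.34%.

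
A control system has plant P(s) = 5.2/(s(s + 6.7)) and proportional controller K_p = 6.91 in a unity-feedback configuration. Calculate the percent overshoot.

12%

The closed-loop denominator s² + 6.7s + 35.93 gives ω_n = √35.93 = 5.994 and ζ = 6.7/(2ω_n) = 0.5589.
%OS = 100·exp(−πζ/√(1−ζ²)) = 100·exp(−π·0.5589/√0.6877) = 12%.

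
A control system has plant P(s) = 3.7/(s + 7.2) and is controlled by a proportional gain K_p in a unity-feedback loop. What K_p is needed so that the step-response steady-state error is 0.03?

K_p = 62.9

Steady-state error for a unit step on this type-0 loop is 1/(1 + K_p·P(0)).
P(0) = 0.5139. Require 1/(1 + K_p·0.5139) = 0.03, so 1 + 0.5139·K_p = 33.33.
K_p = (33.33 − 1)/0.5139 = 62.9.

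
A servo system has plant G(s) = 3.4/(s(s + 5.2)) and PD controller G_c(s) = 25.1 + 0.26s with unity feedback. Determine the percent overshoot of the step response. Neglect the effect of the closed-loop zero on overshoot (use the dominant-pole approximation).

Forward path: (25.1 + 0.26s)·3.4/(s(s+5.2)). The closed-loop characteristic equation is s² + (5.2 + 3.4·0.26)s + 3.4·25.1 = 0.
That is s² + 6.084s + 85.34 = 0, so ω_n = 9.238 rad/s and ζ = 6.084/(2·9.238) = 0.3293.
%OS = 100·exp(−πζ/√(1−ζ²)) = 33.4%.

33.4%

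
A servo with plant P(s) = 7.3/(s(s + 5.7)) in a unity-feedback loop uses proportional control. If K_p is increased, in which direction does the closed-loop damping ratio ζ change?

decrease

ζ = 5.7/(2√(7.3K_p)); increasing K_p raises the denominator, so ζ falls.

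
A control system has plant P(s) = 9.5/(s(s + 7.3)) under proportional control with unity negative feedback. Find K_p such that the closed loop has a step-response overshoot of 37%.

From %OS = 100·exp(−πζ/√(1−ζ²)) = 37%, ζ = −ln(0.37)/√(π²+ln²(0.37)) = 0.3017.
Characteristic equation s² + 7.3s + 9.5K_p = 0 gives ζ = 7.3/(2√(9.5K_p)).
Setting ζ = 0.3017: √(9.5K_p) = 7.3/(2·0.3017) = 12.1, so K_p = 146.3/9.5 = 15.4.

K_p = 15.4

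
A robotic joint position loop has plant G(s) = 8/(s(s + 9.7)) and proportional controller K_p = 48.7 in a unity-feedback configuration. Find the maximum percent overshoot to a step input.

45.1%

The closed-loop denominator s² + 9.7s + 389.6 gives ω_n = √389.6 = 19.74 and ζ = 9.7/(2ω_n) = 0.2457.
%OS = 100·exp(−πζ/√(1−ζ²)) = 100·exp(−π·0.2457/√0.9396) = 45.1%.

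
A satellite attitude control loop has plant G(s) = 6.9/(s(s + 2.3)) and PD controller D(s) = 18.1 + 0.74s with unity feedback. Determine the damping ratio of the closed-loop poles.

ζ = 0.331

Forward path: (18.1 + 0.74s)·6.9/(s(s+2.3)). The closed-loop characteristic equation is s² + (2.3 + 6.9·0.74)s + 6.9·18.1 = 0.
That is s² + 7.406s + 124.9 = 0, so ω_n = 11.18 rad/s and ζ = 7.406/(2·11.18) = 0.3314.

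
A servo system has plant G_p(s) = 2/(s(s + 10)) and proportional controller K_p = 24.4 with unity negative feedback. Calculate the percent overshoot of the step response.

The closed-loop denominator s² + 10s + 48.8 gives ω_n = √48.8 = 6.986 and ζ = 10/(2ω_n) = 0.7157.
%OS = 100·exp(−πζ/√(1−ζ²)) = 100·exp(−π·0.7157/√0.4877) = 4%.

4%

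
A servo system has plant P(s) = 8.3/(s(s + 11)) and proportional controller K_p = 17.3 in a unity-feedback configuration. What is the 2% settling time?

Closed-loop characteristic equation: s² + 11s + 143.6 = 0, so ω_n = 11.98 rad/s and ζ = 11/(2·11.98) = 0.459.
2% settling time T_s ≈ 4/(ζω_n) = 4/5.5 = 0.727 s.

T_s ≈ 0.727 s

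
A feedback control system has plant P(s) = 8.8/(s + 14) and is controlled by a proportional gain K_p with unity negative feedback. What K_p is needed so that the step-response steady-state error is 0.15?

Steady-state error for a unit step on this type-0 loop is 1/(1 + K_p·P(0)).
P(0) = 0.6286. Require 1/(1 + K_p·0.6286) = 0.15, so 1 + 0.6286·K_p = 6.667.
K_p = (6.667 − 1)/0.6286 = 9.02.

K_p = 9.02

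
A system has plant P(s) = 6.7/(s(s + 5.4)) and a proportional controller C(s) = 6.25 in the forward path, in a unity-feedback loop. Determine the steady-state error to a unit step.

0

The open loop C(s)P(s) has a pole at the origin (type 1), so the static position error constant is infinite and e_ss = 1/(1+∞) = 0.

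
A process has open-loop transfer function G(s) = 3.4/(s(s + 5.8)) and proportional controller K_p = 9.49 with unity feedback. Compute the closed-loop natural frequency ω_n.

ω_n = 5.68 rad/s

The closed-loop denominator is s(s+5.8) + 9.49·3.4 = s² + 5.8s + 32.27.
So ω_n² = 32.27 ⇒ ω_n = 5.68 rad/s, and ζ = 5.8/(2ω_n) = 0.511.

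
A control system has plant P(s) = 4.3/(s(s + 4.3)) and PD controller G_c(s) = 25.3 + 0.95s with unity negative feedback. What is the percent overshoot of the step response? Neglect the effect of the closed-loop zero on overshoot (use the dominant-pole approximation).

25.2%

Forward path: (25.3 + 0.95s)·4.3/(s(s+4.3)). The closed-loop characteristic equation is s² + (4.3 + 4.3·0.95)s + 4.3·25.3 = 0.
That is s² + 8.385s + 108.8 = 0, so ω_n = 10.43 rad/s and ζ = 8.385/(2·10.43) = 0.402.
%OS = 100·exp(−πζ/√(1−ζ²)) = 25.2%.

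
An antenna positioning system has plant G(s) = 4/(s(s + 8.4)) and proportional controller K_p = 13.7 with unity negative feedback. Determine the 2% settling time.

The closed-loop denominator s² + 8.4s + 54.8 gives ω_n = √54.8 = 7.403 and ζ = 8.4/(2ω_n) = 0.5674.
2% settling time T_s ≈ 4/(ζω_n) = 4/4.2 = 0.952 s.

T_s ≈ 0.952 s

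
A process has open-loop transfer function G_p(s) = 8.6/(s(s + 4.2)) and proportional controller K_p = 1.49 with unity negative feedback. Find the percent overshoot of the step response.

From 1 + K_pG_p(s) = 0: s² + 4.2s + 12.81 = 0 ⇒ ω_n = 3.58, ζ = 0.5866.
%OS = 100·exp(−πζ/√(1−ζ²)) = 100·exp(−π·0.5866/√0.6558) = 10.3%.

10.3%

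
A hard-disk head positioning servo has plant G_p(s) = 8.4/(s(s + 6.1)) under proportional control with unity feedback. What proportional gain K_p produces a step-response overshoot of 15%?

K_p = 4.14

From %OS = 100·exp(−πζ/√(1−ζ²)) = 15%, ζ = −ln(0.15)/√(π²+ln²(0.15)) = 0.5169.
Characteristic equation s² + 6.1s + 8.4K_p = 0 gives ζ = 6.1/(2√(8.4K_p)).
Setting ζ = 0.5169: √(8.4K_p) = 6.1/(2·0.5169) = 5.9, so K_p = 34.81/8.4 = 4.14.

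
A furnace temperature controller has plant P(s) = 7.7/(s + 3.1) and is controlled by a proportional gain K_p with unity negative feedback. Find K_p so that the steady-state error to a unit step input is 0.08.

For a type-0 loop with proportional control, e_ss = 1/(1 + K_p·P(0)).
P(0) = 2.484. Require 1/(1 + K_p·2.484) = 0.08, so 1 + 2.484·K_p = 12.5.
K_p = (12.5 − 1)/2.484 = 4.63.

K_p = 4.63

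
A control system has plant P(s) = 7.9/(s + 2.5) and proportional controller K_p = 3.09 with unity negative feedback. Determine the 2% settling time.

Closed-loop transfer function: T(s) = K_p·P(s)/(1 + K_p·P(s)) = 24.41/(s + 2.5 + 24.41) = 24.41/(s + 26.91).
Time constant τ = 1/26.91 = 0.03716 s, so the 2% settling time is about 4τ = 0.149 s.

T_s ≈ 0.149 s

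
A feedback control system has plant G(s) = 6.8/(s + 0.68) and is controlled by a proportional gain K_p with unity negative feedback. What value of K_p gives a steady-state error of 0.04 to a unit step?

The loop is type 0, so e_ss(step) = 1/(1 + K_pos) with K_pos = K_p·G(0).
G(0) = 10. Require 1/(1 + K_p·10) = 0.04, so 1 + 10·K_p = 25.
K_p = (25 − 1)/10 = 2.4.

K_p = 2.4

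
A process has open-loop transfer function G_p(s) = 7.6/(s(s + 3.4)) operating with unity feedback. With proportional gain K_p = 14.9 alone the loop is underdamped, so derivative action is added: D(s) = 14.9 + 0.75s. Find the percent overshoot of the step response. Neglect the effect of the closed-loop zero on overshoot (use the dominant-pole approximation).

22.6%

Forward path: (14.9 + 0.75s)·7.6/(s(s+3.4)). The closed-loop characteristic equation is s² + (3.4 + 7.6·0.75)s + 7.6·14.9 = 0.
That is s² + 9.1s + 113.2 = 0, so ω_n = 10.64 rad/s and ζ = 9.1/(2·10.64) = 0.4276.
%OS = 100·exp(−πζ/√(1−ζ²)) = 22.6%.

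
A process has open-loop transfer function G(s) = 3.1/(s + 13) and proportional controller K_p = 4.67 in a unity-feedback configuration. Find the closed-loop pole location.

s = -27.48

Closed-loop transfer function: T(s) = K_p·G(s)/(1 + K_p·G(s)) = 14.48/(s + 13 + 14.48) = 14.48/(s + 27.48).
The closed-loop pole is at s = −27.48.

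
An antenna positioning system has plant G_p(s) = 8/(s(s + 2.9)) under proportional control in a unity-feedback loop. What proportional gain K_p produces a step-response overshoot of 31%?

From %OS = 100·exp(−πζ/√(1−ζ²)) = 31%, ζ = −ln(0.31)/√(π²+ln²(0.31)) = 0.3493.
Characteristic equation s² + 2.9s + 8K_p = 0 gives ζ = 2.9/(2√(8K_p)).
Setting ζ = 0.3493: √(8K_p) = 2.9/(2·0.3493) = 4.151, so K_p = 17.23/8 = 2.15.

K_p = 2.15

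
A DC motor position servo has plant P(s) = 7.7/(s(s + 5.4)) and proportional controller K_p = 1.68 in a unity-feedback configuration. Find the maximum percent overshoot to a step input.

2.82%

Closed-loop characteristic equation: s² + 5.4s + 12.94 = 0, so ω_n = 3.597 rad/s and ζ = 5.4/(2·3.597) = 0.7507.
%OS = 100·exp(−πζ/√(1−ζ²)) = 100·exp(−π·0.7507/√0.4365) = 2.82%.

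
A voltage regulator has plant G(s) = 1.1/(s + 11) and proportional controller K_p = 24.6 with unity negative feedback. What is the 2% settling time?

T_s ≈ 0.105 s

Closed-loop transfer function: T(s) = K_p·G(s)/(1 + K_p·G(s)) = 27.06/(s + 11 + 27.06) = 27.06/(s + 38.06).
Time constant τ = 1/38.06 = 0.02627 s, so the 2% settling time is about 4τ = 0.105 s.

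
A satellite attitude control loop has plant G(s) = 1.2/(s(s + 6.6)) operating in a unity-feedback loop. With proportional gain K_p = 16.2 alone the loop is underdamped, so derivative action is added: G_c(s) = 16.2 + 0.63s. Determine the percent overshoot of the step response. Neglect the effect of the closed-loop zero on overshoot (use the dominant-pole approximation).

0.863%

Forward path: (16.2 + 0.63s)·1.2/(s(s+6.6)). The closed-loop characteristic equation is s² + (6.6 + 1.2·0.63)s + 1.2·16.2 = 0.
That is s² + 7.356s + 19.44 = 0, so ω_n = 4.409 rad/s and ζ = 7.356/(2·4.409) = 0.8342.
%OS = 100·exp(−πζ/√(1−ζ²)) = 0.863%.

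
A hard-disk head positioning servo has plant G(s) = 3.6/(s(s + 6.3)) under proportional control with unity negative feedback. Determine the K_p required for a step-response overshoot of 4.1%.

K_p = 5.42

From %OS = 100·exp(−πζ/√(1−ζ²)) = 4.1%, ζ = −ln(0.041)/√(π²+ln²(0.041)) = 0.713.
Characteristic equation s² + 6.3s + 3.6K_p = 0 gives ζ = 6.3/(2√(3.6K_p)).
Setting ζ = 0.713: √(3.6K_p) = 6.3/(2·0.713) = 4.418, so K_p = 19.52/3.6 = 5.42.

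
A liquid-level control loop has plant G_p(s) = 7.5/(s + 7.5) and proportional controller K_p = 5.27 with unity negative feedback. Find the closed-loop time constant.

τ = 0.0213 s

Closed-loop transfer function: T(s) = K_p·G_p(s)/(1 + K_p·G_p(s)) = 39.52/(s + 7.5 + 39.52) = 39.52/(s + 47.02).
Time constant τ = 1/47.02 = 0.0213 s.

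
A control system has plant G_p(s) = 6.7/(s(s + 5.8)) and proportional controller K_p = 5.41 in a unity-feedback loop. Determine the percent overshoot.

The closed-loop denominator s² + 5.8s + 36.25 gives ω_n = √36.25 = 6.021 and ζ = 5.8/(2ω_n) = 0.4817.
%OS = 100·exp(−πζ/√(1−ζ²)) = 100·exp(−π·0.4817/√0.768) = 17.8%.

17.8%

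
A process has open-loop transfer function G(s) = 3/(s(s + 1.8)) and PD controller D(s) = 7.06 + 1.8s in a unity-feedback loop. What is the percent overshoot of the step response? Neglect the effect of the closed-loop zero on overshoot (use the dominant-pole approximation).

Forward path: (7.06 + 1.8s)·3/(s(s+1.8)). The closed-loop characteristic equation is s² + (1.8 + 3·1.8)s + 3·7.06 = 0.
That is s² + 7.2s + 21.18 = 0, so ω_n = 4.602 rad/s and ζ = 7.2/(2·4.602) = 0.7822.
%OS = 100·exp(−πζ/√(1−ζ²)) = 1.94%.

1.94%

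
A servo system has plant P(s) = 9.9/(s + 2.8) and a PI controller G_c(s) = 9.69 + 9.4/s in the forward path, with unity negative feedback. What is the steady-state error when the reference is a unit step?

0

The open loop G_c(s)P(s) has a pole at the origin (type 1), so the static position error constant is infinite and e_ss = 1/(1+∞) = 0.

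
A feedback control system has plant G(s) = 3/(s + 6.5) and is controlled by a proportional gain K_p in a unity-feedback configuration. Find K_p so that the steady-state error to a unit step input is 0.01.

K_p = 214

The loop is type 0, so e_ss(step) = 1/(1 + K_pos) with K_pos = K_p·G(0).
G(0) = 0.4615. Require 1/(1 + K_p·0.4615) = 0.01, so 1 + 0.4615·K_p = 100.
K_p = (100 − 1)/0.4615 = 214.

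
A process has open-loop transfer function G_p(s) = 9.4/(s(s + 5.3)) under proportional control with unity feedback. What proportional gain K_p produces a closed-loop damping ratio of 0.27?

Closed-loop characteristic equation: s² + 5.3s + K_p·9.4 = 0.
So ω_n = √(9.4K_p) and 2ζω_n = 5.3, giving ζ = 5.3/(2√(9.4K_p)).
Setting ζ = 0.27: √(9.4K_p) = 5.3/(2·0.27) = 9.815, so K_p = 96.33/9.4 = 10.2.

K_p = 10.2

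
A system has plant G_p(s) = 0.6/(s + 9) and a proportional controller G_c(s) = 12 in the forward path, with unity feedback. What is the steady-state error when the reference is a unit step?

0.556

The loop is type 0. Static position error constant K_pos = G_c(0)·G_p(0) = 12·0.06667 = 0.8.
Steady-state error to a unit step: e_ss = 1/(1+K_pos) = 1/1.8 = 0.556.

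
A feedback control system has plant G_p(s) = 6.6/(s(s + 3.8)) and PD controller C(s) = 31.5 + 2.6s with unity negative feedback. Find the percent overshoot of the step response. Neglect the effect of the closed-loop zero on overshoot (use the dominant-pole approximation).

3.6%

Forward path: (31.5 + 2.6s)·6.6/(s(s+3.8)). The closed-loop characteristic equation is s² + (3.8 + 6.6·2.6)s + 6.6·31.5 = 0.
That is s² + 20.96s + 207.9 = 0, so ω_n = 14.42 rad/s and ζ = 20.96/(2·14.42) = 0.7268.
%OS = 100·exp(−πζ/√(1−ζ²)) = 3.6%.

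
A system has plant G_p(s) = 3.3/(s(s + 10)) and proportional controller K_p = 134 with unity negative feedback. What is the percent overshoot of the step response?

Closed-loop characteristic equation: s² + 10s + 442.2 = 0, so ω_n = 21.03 rad/s and ζ = 10/(2·21.03) = 0.2378.
%OS = 100·exp(−πζ/√(1−ζ²)) = 100·exp(−π·0.2378/√0.9435) = 46.3%.

46.3%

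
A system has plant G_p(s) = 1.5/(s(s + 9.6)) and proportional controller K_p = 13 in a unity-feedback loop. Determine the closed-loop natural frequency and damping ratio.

The closed-loop denominator is s(s+9.6) + 13·1.5 = s² + 9.6s + 19.5.
Matching s² + 2ζω_n s + ω_n²: ω_n = √19.5 = 4.416 rad/s and 2ζω_n = 9.6, so ζ = 9.6/(2·4.416) = 1.09.

ω_n = 4.42 rad/s, ζ = 1.09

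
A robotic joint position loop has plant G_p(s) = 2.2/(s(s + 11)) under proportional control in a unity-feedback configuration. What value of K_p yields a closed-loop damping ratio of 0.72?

K_p = 26.5

Closed-loop characteristic equation: s² + 11s + K_p·2.2 = 0.
So ω_n = √(2.2K_p) and 2ζω_n = 11, giving ζ = 11/(2√(2.2K_p)).
Setting ζ = 0.72: √(2.2K_p) = 11/(2·0.72) = 7.639, so K_p = 58.35/2.2 = 26.5.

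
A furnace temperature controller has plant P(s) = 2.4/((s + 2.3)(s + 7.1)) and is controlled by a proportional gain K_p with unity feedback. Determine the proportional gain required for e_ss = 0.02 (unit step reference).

K_p = 333

Steady-state error for a unit step on this type-0 loop is 1/(1 + K_p·P(0)).
P(0) = 0.147. Require 1/(1 + K_p·0.147) = 0.02, so 1 + 0.147·K_p = 50.
K_p = (50 − 1)/0.147 = 333.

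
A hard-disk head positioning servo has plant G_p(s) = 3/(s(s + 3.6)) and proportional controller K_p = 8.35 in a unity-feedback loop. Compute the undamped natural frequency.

ω_n = 5 rad/s

With unity feedback the closed-loop characteristic equation is s² + 3.6s + 8.35·3 = s² + 3.6s + 25.05 = 0.
Matching s² + 2ζω_n s + ω_n²: ω_n = √25.05 = 5.005 rad/s and 2ζω_n = 3.6, so ζ = 3.6/(2·5.005) = 0.36.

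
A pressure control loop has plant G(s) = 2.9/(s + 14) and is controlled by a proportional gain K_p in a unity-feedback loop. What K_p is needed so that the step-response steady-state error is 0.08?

The loop is type 0, so e_ss(step) = 1/(1 + K_pos) with K_pos = K_p·G(0).
G(0) = 0.2071. Require 1/(1 + K_p·0.2071) = 0.08, so 1 + 0.2071·K_p = 12.5.
K_p = (12.5 − 1)/0.2071 = 55.5.

K_p = 55.5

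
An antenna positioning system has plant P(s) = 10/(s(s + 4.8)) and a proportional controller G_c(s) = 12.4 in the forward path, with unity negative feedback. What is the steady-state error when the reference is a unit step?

The open loop G_c(s)P(s) has a pole at the origin (type 1), so the static position error constant is infinite and e_ss = 1/(1+∞) = 0.

0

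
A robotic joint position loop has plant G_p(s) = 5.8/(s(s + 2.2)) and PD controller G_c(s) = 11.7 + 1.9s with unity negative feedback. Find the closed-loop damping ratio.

Forward path: (11.7 + 1.9s)·5.8/(s(s+2.2)). The closed-loop characteristic equation is s² + (2.2 + 5.8·1.9)s + 5.8·11.7 = 0.
That is s² + 13.22s + 67.86 = 0, so ω_n = 8.238 rad/s and ζ = 13.22/(2·8.238) = 0.8024.

ζ = 0.802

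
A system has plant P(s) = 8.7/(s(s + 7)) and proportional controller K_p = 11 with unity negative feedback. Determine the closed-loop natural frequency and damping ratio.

With unity feedback the closed-loop characteristic equation is s² + 7s + 11·8.7 = s² + 7s + 95.7 = 0.
So ω_n² = 95.7 ⇒ ω_n = 9.783 rad/s, and ζ = 7/(2ω_n) = 0.358.

ω_n = 9.78 rad/s, ζ = 0.358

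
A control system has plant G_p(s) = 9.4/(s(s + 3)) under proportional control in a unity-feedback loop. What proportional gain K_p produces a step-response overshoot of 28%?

K_p = 1.7

From %OS = 100·exp(−πζ/√(1−ζ²)) = 28%, ζ = −ln(0.28)/√(π²+ln²(0.28)) = 0.3755.
Characteristic equation s² + 3s + 9.4K_p = 0 gives ζ = 3/(2√(9.4K_p)).
Setting ζ = 0.3755: √(9.4K_p) = 3/(2·0.3755) = 3.994, so K_p = 15.95/9.4 = 1.7.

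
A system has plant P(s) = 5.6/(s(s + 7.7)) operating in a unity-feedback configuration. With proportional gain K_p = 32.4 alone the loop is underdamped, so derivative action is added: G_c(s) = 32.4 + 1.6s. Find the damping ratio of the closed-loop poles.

Forward path: (32.4 + 1.6s)·5.6/(s(s+7.7)). The closed-loop characteristic equation is s² + (7.7 + 5.6·1.6)s + 5.6·32.4 = 0.
That is s² + 16.66s + 181.4 = 0, so ω_n = 13.47 rad/s and ζ = 16.66/(2·13.47) = 0.6184.

ζ = 0.618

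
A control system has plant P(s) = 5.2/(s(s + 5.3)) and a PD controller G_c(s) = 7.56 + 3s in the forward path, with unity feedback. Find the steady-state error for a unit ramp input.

The loop has one pole at the origin (type 1). Velocity error constant K_v = lim_{s→0} s·G_c(s)P(s) = 7.56·5.2/5.3 = 7.417.
Steady-state error to a unit ramp: e_ss = 1/K_v = 0.135.

0.135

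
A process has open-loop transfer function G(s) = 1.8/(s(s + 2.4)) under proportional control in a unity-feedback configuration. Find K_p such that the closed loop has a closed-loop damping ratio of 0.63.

Closed-loop characteristic equation: s² + 2.4s + K_p·1.8 = 0.
So ω_n = √(1.8K_p) and 2ζω_n = 2.4, giving ζ = 2.4/(2√(1.8K_p)).
Setting ζ = 0.63: √(1.8K_p) = 2.4/(2·0.63) = 1.905, so K_p = 3.628/1.8 = 2.02.

K_p = 2.02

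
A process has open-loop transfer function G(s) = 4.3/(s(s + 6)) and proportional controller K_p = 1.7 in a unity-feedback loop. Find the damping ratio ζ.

The closed-loop denominator is s(s+6) + 1.7·4.3 = s² + 6s + 7.31.
So ω_n² = 7.31 ⇒ ω_n = 2.704 rad/s, and ζ = 6/(2ω_n) = 1.11.

ζ = 1.11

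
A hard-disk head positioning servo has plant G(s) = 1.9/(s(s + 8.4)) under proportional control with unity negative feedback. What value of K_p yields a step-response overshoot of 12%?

From %OS = 100·exp(−πζ/√(1−ζ²)) = 12%, ζ = −ln(0.12)/√(π²+ln²(0.12)) = 0.5594.
Characteristic equation s² + 8.4s + 1.9K_p = 0 gives ζ = 8.4/(2√(1.9K_p)).
Setting ζ = 0.5594: √(1.9K_p) = 8.4/(2·0.5594) = 7.508, so K_p = 56.37/1.9 = 29.7.

K_p = 29.7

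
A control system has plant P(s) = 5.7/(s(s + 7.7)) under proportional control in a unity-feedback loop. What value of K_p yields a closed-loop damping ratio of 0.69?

Closed-loop characteristic equation: s² + 7.7s + K_p·5.7 = 0.
So ω_n = √(5.7K_p) and 2ζω_n = 7.7, giving ζ = 7.7/(2√(5.7K_p)).
Setting ζ = 0.69: √(5.7K_p) = 7.7/(2·0.69) = 5.58, so K_p = 31.13/5.7 = 5.46.

K_p = 5.46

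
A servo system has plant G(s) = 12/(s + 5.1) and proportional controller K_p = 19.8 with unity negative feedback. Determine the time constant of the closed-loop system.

Closed-loop transfer function: T(s) = K_p·G(s)/(1 + K_p·G(s)) = 237.6/(s + 5.1 + 237.6) = 237.6/(s + 242.7).
Time constant τ = 1/242.7 = 0.00412 s.

τ = 0.00412 s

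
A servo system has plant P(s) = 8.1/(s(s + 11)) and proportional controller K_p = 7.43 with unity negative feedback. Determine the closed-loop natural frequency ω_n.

With unity feedback the closed-loop characteristic equation is s² + 11s + 7.43·8.1 = s² + 11s + 60.18 = 0.
Matching s² + 2ζω_n s + ω_n²: ω_n = √60.18 = 7.758 rad/s and 2ζω_n = 11, so ζ = 11/(2·7.758) = 0.709.

ω_n = 7.76 rad/s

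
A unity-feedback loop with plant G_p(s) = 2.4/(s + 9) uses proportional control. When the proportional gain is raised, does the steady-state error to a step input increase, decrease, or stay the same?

The position error constant K_pos = K_p·G_p(0) grows with K_p, and e_ss = 1/(1+K_pos) falls.

decrease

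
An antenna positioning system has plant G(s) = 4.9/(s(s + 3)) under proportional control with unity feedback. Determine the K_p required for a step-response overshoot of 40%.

From %OS = 100·exp(−πζ/√(1−ζ²)) = 40%, ζ = −ln(0.4)/√(π²+ln²(0.4)) = 0.28.
Characteristic equation s² + 3s + 4.9K_p = 0 gives ζ = 3/(2√(4.9K_p)).
Setting ζ = 0.28: √(4.9K_p) = 3/(2·0.28) = 5.357, so K_p = 28.7/4.9 = 5.86.

K_p = 5.86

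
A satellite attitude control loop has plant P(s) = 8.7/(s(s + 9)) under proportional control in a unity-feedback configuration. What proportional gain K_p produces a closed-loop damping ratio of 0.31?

Closed-loop characteristic equation: s² + 9s + K_p·8.7 = 0.
So ω_n = √(8.7K_p) and 2ζω_n = 9, giving ζ = 9/(2√(8.7K_p)).
Setting ζ = 0.31: √(8.7K_p) = 9/(2·0.31) = 14.52, so K_p = 210.7/8.7 = 24.2.

K_p = 24.2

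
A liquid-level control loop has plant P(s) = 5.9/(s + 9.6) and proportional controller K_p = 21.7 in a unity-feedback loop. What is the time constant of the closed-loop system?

τ = 0.00727 s

Closed-loop transfer function: T(s) = K_p·P(s)/(1 + K_p·P(s)) = 128/(s + 9.6 + 128) = 128/(s + 137.6).
Time constant τ = 1/137.6 = 0.00727 s.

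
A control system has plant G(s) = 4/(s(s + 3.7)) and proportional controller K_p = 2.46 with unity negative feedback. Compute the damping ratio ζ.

With unity feedback the closed-loop characteristic equation is s² + 3.7s + 2.46·4 = s² + 3.7s + 9.84 = 0.
So ω_n² = 9.84 ⇒ ω_n = 3.137 rad/s, and ζ = 3.7/(2ω_n) = 0.59.

ζ = 0.59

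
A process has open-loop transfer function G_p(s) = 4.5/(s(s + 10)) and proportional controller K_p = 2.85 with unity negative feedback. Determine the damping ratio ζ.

1 + K_p·G_p(s) = 0 gives s² + 10s + 12.83 = 0.
Matching s² + 2ζω_n s + ω_n²: ω_n = √12.83 = 3.581 rad/s and 2ζω_n = 10, so ζ = 10/(2·3.581) = 1.4.

ζ = 1.4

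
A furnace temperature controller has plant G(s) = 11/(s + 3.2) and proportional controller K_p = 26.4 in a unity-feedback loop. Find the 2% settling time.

T_s ≈ 0.0136 s

Closed-loop transfer function: T(s) = K_p·G(s)/(1 + K_p·G(s)) = 290.4/(s + 3.2 + 290.4) = 290.4/(s + 293.6).
Time constant τ = 1/293.6 = 0.003406 s, so the 2% settling time is about 4τ = 0.0136 s.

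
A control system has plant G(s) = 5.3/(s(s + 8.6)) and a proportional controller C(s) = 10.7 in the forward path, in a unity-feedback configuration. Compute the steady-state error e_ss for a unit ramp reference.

The loop has one pole at the origin (type 1). Velocity error constant K_v = lim_{s→0} s·C(s)G(s) = 10.7·5.3/8.6 = 6.594.
Steady-state error to a unit ramp: e_ss = 1/K_v = 0.152.

0.152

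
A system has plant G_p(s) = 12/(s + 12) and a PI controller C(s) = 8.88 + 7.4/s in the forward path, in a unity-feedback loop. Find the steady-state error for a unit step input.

0

The open loop C(s)G_p(s) has a pole at the origin (type 1), so the static position error constant is infinite and e_ss = 1/(1+∞) = 0.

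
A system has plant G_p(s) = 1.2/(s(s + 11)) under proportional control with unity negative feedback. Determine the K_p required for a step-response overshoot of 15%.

From %OS = 100·exp(−πζ/√(1−ζ²)) = 15%, ζ = −ln(0.15)/√(π²+ln²(0.15)) = 0.5169.
Characteristic equation s² + 11s + 1.2K_p = 0 gives ζ = 11/(2√(1.2K_p)).
Setting ζ = 0.5169: √(1.2K_p) = 11/(2·0.5169) = 10.64, so K_p = 113.2/1.2 = 94.3.

K_p = 94.3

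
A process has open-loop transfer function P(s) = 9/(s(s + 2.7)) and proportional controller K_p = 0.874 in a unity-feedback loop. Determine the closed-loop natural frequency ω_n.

ω_n = 2.8 rad/s

The closed-loop denominator is s(s+2.7) + 0.874·9 = s² + 2.7s + 7.866.
Matching s² + 2ζω_n s + ω_n²: ω_n = √7.866 = 2.805 rad/s and 2ζω_n = 2.7, so ζ = 2.7/(2·2.805) = 0.481.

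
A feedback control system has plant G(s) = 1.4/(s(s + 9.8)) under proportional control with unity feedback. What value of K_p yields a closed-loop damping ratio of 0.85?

Closed-loop characteristic equation: s² + 9.8s + K_p·1.4 = 0.
So ω_n = √(1.4K_p) and 2ζω_n = 9.8, giving ζ = 9.8/(2√(1.4K_p)).
Setting ζ = 0.85: √(1.4K_p) = 9.8/(2·0.85) = 5.765, so K_p = 33.23/1.4 = 23.7.

K_p = 23.7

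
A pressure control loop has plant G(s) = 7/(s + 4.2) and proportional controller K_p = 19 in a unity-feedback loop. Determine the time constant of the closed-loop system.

Closed-loop transfer function: T(s) = K_p·G(s)/(1 + K_p·G(s)) = 133/(s + 4.2 + 133) = 133/(s + 137.2).
Time constant τ = 1/137.2 = 0.00729 s.

τ = 0.00729 s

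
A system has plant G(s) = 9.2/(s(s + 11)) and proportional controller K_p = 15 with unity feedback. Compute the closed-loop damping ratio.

The closed-loop denominator is s(s+11) + 15·9.2 = s² + 11s + 138.
So ω_n² = 138 ⇒ ω_n = 11.75 rad/s, and ζ = 11/(2ω_n) = 0.468.

ζ = 0.468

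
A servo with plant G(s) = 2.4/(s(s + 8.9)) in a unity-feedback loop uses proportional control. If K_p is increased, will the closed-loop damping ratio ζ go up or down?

ζ = 8.9/(2√(2.4K_p)); increasing K_p raises the denominator, so ζ falls.

decrease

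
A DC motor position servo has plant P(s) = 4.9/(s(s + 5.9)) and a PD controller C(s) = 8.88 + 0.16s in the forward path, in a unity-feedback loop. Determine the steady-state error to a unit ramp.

The loop has one pole at the origin (type 1). Velocity error constant K_v = lim_{s→0} s·C(s)P(s) = 8.88·4.9/5.9 = 7.375.
Steady-state error to a unit ramp: e_ss = 1/K_v = 0.136.

0.136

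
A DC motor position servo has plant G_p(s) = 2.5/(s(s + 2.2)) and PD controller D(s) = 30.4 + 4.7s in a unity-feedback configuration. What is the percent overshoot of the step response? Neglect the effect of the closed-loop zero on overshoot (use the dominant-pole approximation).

1.51%

Forward path: (30.4 + 4.7s)·2.5/(s(s+2.2)). The closed-loop characteristic equation is s² + (2.2 + 2.5·4.7)s + 2.5·30.4 = 0.
That is s² + 13.95s + 76 = 0, so ω_n = 8.718 rad/s and ζ = 13.95/(2·8.718) = 0.8001.
%OS = 100·exp(−πζ/√(1−ζ²)) = 1.51%.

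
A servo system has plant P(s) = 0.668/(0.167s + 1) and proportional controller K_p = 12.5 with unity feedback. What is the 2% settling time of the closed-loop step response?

Closed loop: T(s) = K_p·P/(1+K_p·P) = 8.35/(0.167s + 1 + 8.35), with pole at s = −(1 + 8.35)/0.167 = −55.99.
τ = 1/55.99 = 0.01786 s, so 2% settling time ≈ 4τ = 0.0714 s.

T_s ≈ 0.0714 s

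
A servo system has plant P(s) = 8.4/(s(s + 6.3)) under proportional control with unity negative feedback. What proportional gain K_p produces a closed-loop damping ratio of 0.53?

Closed-loop characteristic equation: s² + 6.3s + K_p·8.4 = 0.
So ω_n = √(8.4K_p) and 2ζω_n = 6.3, giving ζ = 6.3/(2√(8.4K_p)).
Setting ζ = 0.53: √(8.4K_p) = 6.3/(2·0.53) = 5.943, so K_p = 35.32/8.4 = 4.21.

K_p = 4.21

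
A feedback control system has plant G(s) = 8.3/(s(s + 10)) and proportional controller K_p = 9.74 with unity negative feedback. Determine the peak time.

From 1 + K_pG(s) = 0: s² + 10s + 80.84 = 0 ⇒ ω_n = 8.991, ζ = 0.5561.
Damped frequency ω_d = ω_n√(1−ζ²) = 7.473 rad/s, so peak time T_p = π/ω_d = 0.42 s.

T_p = 0.42 s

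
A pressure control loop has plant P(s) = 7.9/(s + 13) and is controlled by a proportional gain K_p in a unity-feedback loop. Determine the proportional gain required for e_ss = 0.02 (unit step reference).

The loop is type 0, so e_ss(step) = 1/(1 + K_pos) with K_pos = K_p·P(0).
P(0) = 0.6077. Require 1/(1 + K_p·0.6077) = 0.02, so 1 + 0.6077·K_p = 50.
K_p = (50 − 1)/0.6077 = 80.6.

K_p = 80.6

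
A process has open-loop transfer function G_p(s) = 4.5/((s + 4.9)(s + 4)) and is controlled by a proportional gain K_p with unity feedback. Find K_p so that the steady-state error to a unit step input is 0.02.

Steady-state error for a unit step on this type-0 loop is 1/(1 + K_p·G_p(0)).
G_p(0) = 0.2296. Require 1/(1 + K_p·0.2296) = 0.02, so 1 + 0.2296·K_p = 50.
K_p = (50 − 1)/0.2296 = 213.

K_p = 213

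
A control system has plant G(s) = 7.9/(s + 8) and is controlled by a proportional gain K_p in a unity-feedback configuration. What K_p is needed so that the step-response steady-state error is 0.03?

K_p = 32.7

The loop is type 0, so e_ss(step) = 1/(1 + K_pos) with K_pos = K_p·G(0).
G(0) = 0.9875. Require 1/(1 + K_p·0.9875) = 0.03, so 1 + 0.9875·K_p = 33.33.
K_p = (33.33 − 1)/0.9875 = 32.7.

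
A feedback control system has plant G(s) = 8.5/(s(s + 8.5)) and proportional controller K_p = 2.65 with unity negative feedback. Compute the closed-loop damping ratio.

ζ = 0.895

The closed-loop denominator is s(s+8.5) + 2.65·8.5 = s² + 8.5s + 22.52.
Matching s² + 2ζω_n s + ω_n²: ω_n = √22.52 = 4.746 rad/s and 2ζω_n = 8.5, so ζ = 8.5/(2·4.746) = 0.895.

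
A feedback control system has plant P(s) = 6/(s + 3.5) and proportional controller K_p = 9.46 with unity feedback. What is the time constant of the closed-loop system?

τ = 0.0166 s

Closed-loop transfer function: T(s) = K_p·P(s)/(1 + K_p·P(s)) = 56.76/(s + 3.5 + 56.76) = 56.76/(s + 60.26).
Time constant τ = 1/60.26 = 0.0166 s.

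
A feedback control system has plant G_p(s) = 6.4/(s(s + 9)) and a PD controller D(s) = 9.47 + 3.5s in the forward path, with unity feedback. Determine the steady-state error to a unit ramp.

The loop has one pole at the origin (type 1). Velocity error constant K_v = lim_{s→0} s·D(s)G_p(s) = 9.47·6.4/9 = 6.734.
Steady-state error to a unit ramp: e_ss = 1/K_v = 0.148.

0.148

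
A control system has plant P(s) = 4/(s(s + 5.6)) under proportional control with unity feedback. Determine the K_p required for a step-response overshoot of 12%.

K_p = 6.26

From %OS = 100·exp(−πζ/√(1−ζ²)) = 12%, ζ = −ln(0.12)/√(π²+ln²(0.12)) = 0.5594.
Characteristic equation s² + 5.6s + 4K_p = 0 gives ζ = 5.6/(2√(4K_p)).
Setting ζ = 0.5594: √(4K_p) = 5.6/(2·0.5594) = 5.005, so K_p = 25.05/4 = 6.26.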